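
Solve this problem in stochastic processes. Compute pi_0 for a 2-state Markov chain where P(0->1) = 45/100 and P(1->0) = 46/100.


Stationary distribution: pi_0 = p10/(p01+p10), pi_1 = p01/(p01+p10)
p01 = 0.4500, p10 = 0.4600
pi_0 = 0.5055

0.5055


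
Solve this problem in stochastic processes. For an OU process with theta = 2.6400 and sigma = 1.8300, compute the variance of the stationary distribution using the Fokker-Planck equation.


Stationary variance = sigma^2 / (2*theta)
= 1.8300^2 / (2*2.6400)
= 3.3489 / 5.2800
= 0.6343

0.6343


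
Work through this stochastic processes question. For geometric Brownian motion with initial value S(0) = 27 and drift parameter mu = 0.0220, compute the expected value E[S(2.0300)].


E[S(t)] = S(0) * exp(mu * t)
= 27 * exp(0.0220 * 2.0300)
= 27 * 1.0457
= 28.2332

28.2332


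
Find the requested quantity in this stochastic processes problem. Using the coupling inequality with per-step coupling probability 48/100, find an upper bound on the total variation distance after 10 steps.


TV distance bound <= (1-delta)^n
= (1 - 0.4800)^10
= 0.5200^10
= 0.0014

0.0014


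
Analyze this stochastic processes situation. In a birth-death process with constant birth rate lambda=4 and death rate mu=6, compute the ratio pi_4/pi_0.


For birth-death process, pi_n/pi_0 = (lambda/mu)^n
= (4/6)^4
= 0.1975

0.1975


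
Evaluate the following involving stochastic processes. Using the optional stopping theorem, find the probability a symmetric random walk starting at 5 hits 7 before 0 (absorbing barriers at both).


By optional stopping theorem: E(M at tau) = M(0) = 5
P(hit 7)*7 + P(hit 0)*0 = 5
P(hit 7) = (5 - 0)/(7 - 0) = 5/7 = 0.7143

0.7143


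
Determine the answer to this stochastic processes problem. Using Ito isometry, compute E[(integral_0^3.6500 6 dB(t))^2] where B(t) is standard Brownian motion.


By Ito isometry: E[(int f dB)^2] = int f^2 dt
= 6^2 * 3.6500
= 36 * 3.6500 = 131.4000

131.4000


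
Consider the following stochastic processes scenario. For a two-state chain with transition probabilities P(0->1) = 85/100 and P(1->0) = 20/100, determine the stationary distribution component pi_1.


Stationary distribution: pi_0 = p10/(p01+p10), pi_1 = p01/(p01+p10)
p01 = 0.8500, p10 = 0.2000
pi_1 = 0.8095

0.8095


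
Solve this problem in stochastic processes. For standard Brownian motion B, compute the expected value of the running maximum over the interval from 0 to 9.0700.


E(max B(s)) = sqrt(2t/pi)
= sqrt(2*9.0700/pi)
= sqrt(5.7741)
= 2.4029

2.4029


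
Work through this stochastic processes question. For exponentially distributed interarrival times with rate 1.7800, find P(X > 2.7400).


P(X > t) = exp(-lambda * t)
= exp(-1.7800 * 2.7400)
= exp(-4.8772) = 0.0076

0.0076


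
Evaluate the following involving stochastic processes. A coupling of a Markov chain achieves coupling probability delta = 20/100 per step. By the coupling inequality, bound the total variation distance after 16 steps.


TV distance bound <= (1-delta)^n
= (1 - 0.2000)^16
= 0.8000^16
= 0.0281

0.0281


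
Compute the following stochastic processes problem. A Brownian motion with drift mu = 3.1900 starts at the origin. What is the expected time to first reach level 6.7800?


Expected first passage time = a/mu
= 6.7800/3.1900
= 2.1254

2.1254


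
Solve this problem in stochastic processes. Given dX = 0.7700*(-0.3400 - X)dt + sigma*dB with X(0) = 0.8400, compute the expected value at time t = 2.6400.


E[X(t)] = mu + (X(0) - mu)*exp(-theta*t)
= -0.3400 + (0.8400 - -0.3400)*exp(-0.7700*2.6400)
= -0.3400 + 1.1800 * 0.1310
= -0.1855

-0.1855


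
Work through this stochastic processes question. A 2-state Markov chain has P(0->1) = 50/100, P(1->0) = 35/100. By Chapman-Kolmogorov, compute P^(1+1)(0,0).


P^2 = P^1 * P^1
Computing via matrix multiplication of the transition matrix.
Entry (0,0) of P^2 = 0.4250

0.4250


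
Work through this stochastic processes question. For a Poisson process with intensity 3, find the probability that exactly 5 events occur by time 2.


P(N(t)=k) = (lambda*t)^k * exp(-lambda*t) / k!
lambda*t = 6
= 6^5 * exp(-6) / 5!
= 7776 * 0.0025 / 120
= 0.1606

0.1606


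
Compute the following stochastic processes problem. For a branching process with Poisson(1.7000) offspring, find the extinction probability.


Since mu = 1.7000 > 1, extinction prob q < 1.
Solve s = exp(mu*(s-1)) iteratively.
q = 0.3088

0.3088


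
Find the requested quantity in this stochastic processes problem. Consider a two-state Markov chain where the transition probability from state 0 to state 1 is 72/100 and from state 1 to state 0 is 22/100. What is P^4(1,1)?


Computing P^4 by matrix multiplication.
P = [[0.2800, 0.7200], [0.2200, 0.7800]]
After raising P to the power 4:
P^4(1,1) = 0.7660

0.7660


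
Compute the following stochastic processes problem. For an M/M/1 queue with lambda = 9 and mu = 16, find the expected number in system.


rho = 9/16 = 0.5625
L = rho/(1-rho)
= 0.5625/0.4375
= 1.2857

1.2857


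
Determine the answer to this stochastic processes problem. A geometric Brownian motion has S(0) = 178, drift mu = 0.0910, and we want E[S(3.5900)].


E[S(t)] = S(0) * exp(mu * t)
= 178 * exp(0.0910 * 3.5900)
= 178 * 1.3864
= 246.7742

246.7742


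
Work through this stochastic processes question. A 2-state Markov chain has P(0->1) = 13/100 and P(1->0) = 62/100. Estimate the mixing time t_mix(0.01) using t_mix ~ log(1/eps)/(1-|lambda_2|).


lambda_2 = |1 - p01 - p10| = |1 - 0.1300 - 0.6200| = 0.2500
t_mix ~ log(1/eps)/(1 - |lambda_2|)
= log(100)/(1 - 0.2500) = 4.6052/0.7500
= 6.1402

6.1402


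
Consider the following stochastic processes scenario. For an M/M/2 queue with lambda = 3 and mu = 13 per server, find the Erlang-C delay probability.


a = lambda/mu = 0.2308
rho = a/c = 0.1154
Erlang-C formula applied:
C(c,a) = 0.0239

0.0239


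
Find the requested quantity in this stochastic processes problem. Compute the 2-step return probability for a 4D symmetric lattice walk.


P(return in 2 steps) = P(reverse first step) = 1/(2d)
= 1/8
= 0.1250

0.1250


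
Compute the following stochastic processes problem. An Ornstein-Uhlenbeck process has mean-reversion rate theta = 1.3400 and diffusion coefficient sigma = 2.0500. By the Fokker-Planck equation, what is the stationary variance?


Stationary variance = sigma^2 / (2*theta)
= 2.0500^2 / (2*1.3400)
= 4.2025 / 2.6800
= 1.5681

1.5681


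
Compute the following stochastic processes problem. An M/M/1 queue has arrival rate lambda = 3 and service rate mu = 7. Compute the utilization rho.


rho = lambda/mu
= 3/7
= 0.4286

0.4286


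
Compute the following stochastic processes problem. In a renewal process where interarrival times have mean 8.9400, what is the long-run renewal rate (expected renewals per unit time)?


Long-run renewal rate = 1/E(X)
= 1/8.9400
= 0.1119

0.1119


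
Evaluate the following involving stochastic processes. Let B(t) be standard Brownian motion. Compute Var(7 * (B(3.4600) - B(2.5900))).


Var(alpha*(B(t)-B(s))) = alpha^2 * (t-s)
= 7^2 * (3.4600 - 2.5900)
= 49 * 0.8700
= 42.6300

42.6300


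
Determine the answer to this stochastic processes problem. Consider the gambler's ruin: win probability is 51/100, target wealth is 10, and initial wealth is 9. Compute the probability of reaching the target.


Gambler's ruin formula:
r = q/p = 0.4900/0.5100 = 0.9608
P(win) = (1 - r^i)/(1 - r^N)
= (1 - 0.9608^9)/(1 - 0.9608^10)
= 0.9170

0.9170


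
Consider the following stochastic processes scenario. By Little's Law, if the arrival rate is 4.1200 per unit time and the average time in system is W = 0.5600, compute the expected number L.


Little's Law: L = lambda * W
= 4.1200 * 0.5600
= 2.3072

2.3072


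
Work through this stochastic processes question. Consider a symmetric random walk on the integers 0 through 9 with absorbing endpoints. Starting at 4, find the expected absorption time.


For symmetric RW on 0,...,N with absorbing barriers, E(i) = i*(N-i)
E(4) = 4 * 5 = 20

20


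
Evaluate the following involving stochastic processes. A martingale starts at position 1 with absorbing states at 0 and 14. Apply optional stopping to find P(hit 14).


By optional stopping theorem: E(M at tau) = M(0) = 1
P(hit 14)*14 + P(hit 0)*0 = 1
P(hit 14) = (1 - 0)/(14 - 0) = 1/14 = 0.0714

0.0714


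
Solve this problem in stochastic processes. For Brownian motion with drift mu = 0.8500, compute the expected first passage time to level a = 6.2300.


Expected first passage time = a/mu
= 6.2300/0.8500
= 7.3294

7.3294


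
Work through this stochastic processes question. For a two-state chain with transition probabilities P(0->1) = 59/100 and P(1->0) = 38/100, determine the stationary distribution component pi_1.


Stationary distribution: pi_0 = p10/(p01+p10), pi_1 = p01/(p01+p10)
p01 = 0.5900, p10 = 0.3800
pi_1 = 0.6082

0.6082


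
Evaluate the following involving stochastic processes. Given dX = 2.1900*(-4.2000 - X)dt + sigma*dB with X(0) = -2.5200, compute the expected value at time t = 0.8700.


E[X(t)] = mu + (X(0) - mu)*exp(-theta*t)
= -4.2000 + (-2.5200 - -4.2000)*exp(-2.1900*0.8700)
= -4.2000 + 1.6800 * 0.1488
= -3.9501

-3.9501


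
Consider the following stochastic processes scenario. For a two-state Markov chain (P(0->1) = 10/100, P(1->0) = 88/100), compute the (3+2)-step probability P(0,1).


P^5 = P^3 * P^2
Computing via matrix multiplication of the transition matrix.
Entry (0,1) of P^5 = 0.1020

0.1020


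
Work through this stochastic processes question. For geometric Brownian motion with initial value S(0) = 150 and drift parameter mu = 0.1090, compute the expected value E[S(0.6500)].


E[S(t)] = S(0) * exp(mu * t)
= 150 * exp(0.1090 * 0.6500)
= 150 * 1.0734
= 161.0130

161.0130


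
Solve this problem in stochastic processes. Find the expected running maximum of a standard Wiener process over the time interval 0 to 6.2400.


E(max B(s)) = sqrt(2t/pi)
= sqrt(2*6.2400/pi)
= sqrt(3.9725)
= 1.9931

1.9931


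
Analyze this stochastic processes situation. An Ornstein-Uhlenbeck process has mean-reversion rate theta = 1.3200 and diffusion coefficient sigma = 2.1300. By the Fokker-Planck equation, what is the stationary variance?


Stationary variance = sigma^2 / (2*theta)
= 2.1300^2 / (2*1.3200)
= 4.5369 / 2.6400
= 1.7185

1.7185


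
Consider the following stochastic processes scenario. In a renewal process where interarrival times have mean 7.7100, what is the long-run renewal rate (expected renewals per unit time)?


Long-run renewal rate = 1/E(X)
= 1/7.7100
= 0.1297

0.1297


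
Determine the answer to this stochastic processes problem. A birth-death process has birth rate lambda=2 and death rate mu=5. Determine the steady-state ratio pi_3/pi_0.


For birth-death process, pi_n/pi_0 = (lambda/mu)^n
= (2/5)^3
= 0.0640

0.0640


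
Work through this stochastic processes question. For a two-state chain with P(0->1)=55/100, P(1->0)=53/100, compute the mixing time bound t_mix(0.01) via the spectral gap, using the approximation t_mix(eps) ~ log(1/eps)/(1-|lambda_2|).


lambda_2 = |1 - p01 - p10| = |1 - 0.5500 - 0.5300| = 0.0800
t_mix ~ log(1/eps)/(1 - |lambda_2|)
= log(100)/(1 - 0.0800) = 4.6052/0.9200
= 5.0056

5.0056


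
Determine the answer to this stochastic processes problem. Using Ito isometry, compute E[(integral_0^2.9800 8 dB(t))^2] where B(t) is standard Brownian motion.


By Ito isometry: E[(int f dB)^2] = int f^2 dt
= 8^2 * 2.9800
= 64 * 2.9800 = 190.7200

190.7200


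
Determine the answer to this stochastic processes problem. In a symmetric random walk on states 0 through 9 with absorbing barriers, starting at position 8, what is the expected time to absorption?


For symmetric RW on 0,...,N with absorbing barriers, E(i) = i*(N-i)
E(8) = 8 * 1 = 8

8


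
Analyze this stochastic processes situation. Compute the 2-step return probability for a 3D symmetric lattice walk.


P(return in 2 steps) = P(reverse first step) = 1/(2d)
= 1/6
= 0.1667

0.1667


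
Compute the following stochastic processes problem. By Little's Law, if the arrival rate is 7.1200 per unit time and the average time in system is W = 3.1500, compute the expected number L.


Little's Law: L = lambda * W
= 7.1200 * 3.1500
= 22.4280

22.4280


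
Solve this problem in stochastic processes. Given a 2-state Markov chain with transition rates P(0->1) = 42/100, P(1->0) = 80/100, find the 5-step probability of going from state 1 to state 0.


Computing P^5 by matrix multiplication.
P = [[0.5800, 0.4200], [0.8000, 0.2000]]
After raising P to the power 5:
P^5(1,0) = 0.6561

0.6561


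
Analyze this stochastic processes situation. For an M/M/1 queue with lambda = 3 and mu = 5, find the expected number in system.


rho = 3/5 = 0.6000
L = rho/(1-rho)
= 0.6000/0.4000
= 1.5000

1.5000


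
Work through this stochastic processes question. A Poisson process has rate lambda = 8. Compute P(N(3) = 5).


P(N(t)=k) = (lambda*t)^k * exp(-lambda*t) / k!
lambda*t = 24
= 24^5 * exp(-24) / 5!
= 7962624 * 3.7751e-11 / 120
= 2.5050e-06

2.5050e-06


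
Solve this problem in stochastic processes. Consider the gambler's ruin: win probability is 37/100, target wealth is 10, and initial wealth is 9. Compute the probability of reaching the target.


Gambler's ruin formula:
r = q/p = 0.6300/0.3700 = 1.7027
P(win) = (1 - r^i)/(1 - r^N)
= (1 - 1.7027^9)/(1 - 1.7027^10)
= 0.5853

0.5853


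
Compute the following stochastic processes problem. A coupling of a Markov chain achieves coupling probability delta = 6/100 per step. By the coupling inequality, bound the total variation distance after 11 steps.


TV distance bound <= (1-delta)^n
= (1 - 0.0600)^11
= 0.9400^11
= 0.5063

0.5063


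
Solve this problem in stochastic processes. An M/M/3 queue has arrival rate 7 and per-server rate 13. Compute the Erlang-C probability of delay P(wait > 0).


a = lambda/mu = 0.5385
rho = a/c = 0.1795
Erlang-C formula applied:
C(c,a) = 0.0185

0.0185


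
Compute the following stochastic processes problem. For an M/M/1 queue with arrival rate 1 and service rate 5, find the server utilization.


rho = lambda/mu
= 1/5
= 0.2000

0.2000


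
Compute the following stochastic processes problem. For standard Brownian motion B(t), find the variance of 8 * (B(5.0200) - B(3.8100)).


Var(alpha*(B(t)-B(s))) = alpha^2 * (t-s)
= 8^2 * (5.0200 - 3.8100)
= 64 * 1.2100
= 77.4400

77.4400


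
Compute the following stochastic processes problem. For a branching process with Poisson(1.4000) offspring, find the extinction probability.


Since mu = 1.4000 > 1, extinction prob q < 1.
Solve s = exp(mu*(s-1)) iteratively.
q = 0.4890

0.4890


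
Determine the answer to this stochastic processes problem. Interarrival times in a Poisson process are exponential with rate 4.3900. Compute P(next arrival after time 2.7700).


P(X > t) = exp(-lambda * t)
= exp(-4.3900 * 2.7700)
= exp(-12.1603) = 5.2342e-06

5.2342e-06


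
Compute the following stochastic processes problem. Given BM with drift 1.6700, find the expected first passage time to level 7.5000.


Expected first passage time = a/mu
= 7.5000/1.6700
= 4.4910

4.4910


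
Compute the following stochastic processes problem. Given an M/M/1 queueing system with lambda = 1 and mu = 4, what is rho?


rho = lambda/mu
= 1/4
= 0.2500

0.2500


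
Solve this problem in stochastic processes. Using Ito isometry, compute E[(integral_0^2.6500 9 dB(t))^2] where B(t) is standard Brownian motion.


By Ito isometry: E[(int f dB)^2] = int f^2 dt
= 9^2 * 2.6500
= 81 * 2.6500 = 214.6500

214.6500


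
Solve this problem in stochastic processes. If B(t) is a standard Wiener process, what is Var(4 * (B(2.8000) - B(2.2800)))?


Var(alpha*(B(t)-B(s))) = alpha^2 * (t-s)
= 4^2 * (2.8000 - 2.2800)
= 16 * 0.5200
= 8.3200

8.3200


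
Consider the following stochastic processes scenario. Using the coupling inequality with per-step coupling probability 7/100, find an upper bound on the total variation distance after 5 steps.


TV distance bound <= (1-delta)^n
= (1 - 0.0700)^5
= 0.9300^5
= 0.6957

0.6957


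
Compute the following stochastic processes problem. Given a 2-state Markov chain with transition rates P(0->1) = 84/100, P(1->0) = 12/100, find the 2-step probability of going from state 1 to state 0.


Computing P^2 by matrix multiplication.
P = [[0.1600, 0.8400], [0.1200, 0.8800]]
After raising P to the power 2:
P^2(1,0) = 0.1248

0.1248


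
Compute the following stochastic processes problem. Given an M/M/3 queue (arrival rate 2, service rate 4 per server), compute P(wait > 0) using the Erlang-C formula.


a = lambda/mu = 0.5000
rho = a/c = 0.1667
Erlang-C formula applied:
C(c,a) = 0.0152

0.0152


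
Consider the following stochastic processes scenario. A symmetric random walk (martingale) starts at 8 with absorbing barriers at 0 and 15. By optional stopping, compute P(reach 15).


By optional stopping theorem: E(M at tau) = M(0) = 8
P(hit 15)*15 + P(hit 0)*0 = 8
P(hit 15) = (8 - 0)/(15 - 0) = 8/15 = 0.5333

0.5333


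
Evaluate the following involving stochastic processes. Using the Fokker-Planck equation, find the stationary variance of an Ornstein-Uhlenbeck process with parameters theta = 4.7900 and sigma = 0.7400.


Stationary variance = sigma^2 / (2*theta)
= 0.7400^2 / (2*4.7900)
= 0.5476 / 9.5800
= 0.0572

0.0572


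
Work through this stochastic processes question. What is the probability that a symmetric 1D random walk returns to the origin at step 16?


P(S(16) = 0) = C(16,8) / 4^8
= 12870 / 65536
= 0.1964

0.1964


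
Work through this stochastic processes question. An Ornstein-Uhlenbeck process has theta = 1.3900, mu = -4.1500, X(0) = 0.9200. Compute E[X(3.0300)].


E[X(t)] = mu + (X(0) - mu)*exp(-theta*t)
= -4.1500 + (0.9200 - -4.1500)*exp(-1.3900*3.0300)
= -4.1500 + 5.0700 * 0.0148
= -4.0749

-4.0749


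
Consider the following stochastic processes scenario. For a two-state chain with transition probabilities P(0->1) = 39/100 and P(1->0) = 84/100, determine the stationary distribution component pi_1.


Stationary distribution: pi_0 = p10/(p01+p10), pi_1 = p01/(p01+p10)
p01 = 0.3900, p10 = 0.8400
pi_1 = 0.3171

0.3171


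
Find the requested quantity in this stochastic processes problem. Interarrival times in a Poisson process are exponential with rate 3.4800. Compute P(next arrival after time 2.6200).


P(X > t) = exp(-lambda * t)
= exp(-3.4800 * 2.6200)
= exp(-9.1176) = 1.0972e-04

1.0972e-04


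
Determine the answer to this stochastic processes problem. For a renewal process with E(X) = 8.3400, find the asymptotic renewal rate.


Long-run renewal rate = 1/E(X)
= 1/8.3400
= 0.1199

0.1199


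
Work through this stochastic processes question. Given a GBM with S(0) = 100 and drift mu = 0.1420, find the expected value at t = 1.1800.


E[S(t)] = S(0) * exp(mu * t)
= 100 * exp(0.1420 * 1.1800)
= 100 * 1.1824
= 118.2416

118.2416


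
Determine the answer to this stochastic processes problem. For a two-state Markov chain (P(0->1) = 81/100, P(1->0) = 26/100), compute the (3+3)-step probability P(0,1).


P^6 = P^3 * P^3
Computing via matrix multiplication of the transition matrix.
Entry (0,1) of P^6 = 0.7570

0.7570


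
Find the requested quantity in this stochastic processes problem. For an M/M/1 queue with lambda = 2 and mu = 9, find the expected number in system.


rho = 2/9 = 0.2222
L = rho/(1-rho)
= 0.2222/0.7778
= 0.2857

0.2857


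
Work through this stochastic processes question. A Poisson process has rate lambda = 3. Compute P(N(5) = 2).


P(N(t)=k) = (lambda*t)^k * exp(-lambda*t) / k!
lambda*t = 15
= 15^2 * exp(-15) / 2!
= 225 * 3.0590e-07 / 2
= 3.4414e-05

3.4414e-05


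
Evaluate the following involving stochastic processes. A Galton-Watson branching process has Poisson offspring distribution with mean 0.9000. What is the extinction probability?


Since mu = 0.9000 <= 1, extinction probability = 1.

1.0000


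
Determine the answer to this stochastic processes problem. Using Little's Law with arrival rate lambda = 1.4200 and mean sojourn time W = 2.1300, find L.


Little's Law: L = lambda * W
= 1.4200 * 2.1300
= 3.0246

3.0246


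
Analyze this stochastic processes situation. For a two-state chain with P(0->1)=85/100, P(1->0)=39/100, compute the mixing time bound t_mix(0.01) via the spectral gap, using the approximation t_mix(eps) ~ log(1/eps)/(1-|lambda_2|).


lambda_2 = |1 - p01 - p10| = |1 - 0.8500 - 0.3900| = 0.2400
t_mix ~ log(1/eps)/(1 - |lambda_2|)
= log(100)/(1 - 0.2400) = 4.6052/0.7600
= 6.0594

6.0594


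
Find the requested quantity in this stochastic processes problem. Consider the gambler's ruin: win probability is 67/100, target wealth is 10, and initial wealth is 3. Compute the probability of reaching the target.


Gambler's ruin formula:
r = q/p = 0.3300/0.6700 = 0.4925
P(win) = (1 - r^i)/(1 - r^N)
= (1 - 0.4925^3)/(1 - 0.4925^10)
= 0.8813

0.8813


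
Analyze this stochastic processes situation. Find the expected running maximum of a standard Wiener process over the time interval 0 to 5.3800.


E(max B(s)) = sqrt(2t/pi)
= sqrt(2*5.3800/pi)
= sqrt(3.4250)
= 1.8507

1.8507


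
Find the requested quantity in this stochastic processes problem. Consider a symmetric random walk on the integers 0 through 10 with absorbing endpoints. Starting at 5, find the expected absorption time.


For symmetric RW on 0,...,N with absorbing barriers, E(i) = i*(N-i)
E(5) = 5 * 5 = 25

25


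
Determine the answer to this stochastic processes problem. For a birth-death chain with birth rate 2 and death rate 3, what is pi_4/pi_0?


For birth-death process, pi_n/pi_0 = (lambda/mu)^n
= (2/3)^4
= 0.1975

0.1975


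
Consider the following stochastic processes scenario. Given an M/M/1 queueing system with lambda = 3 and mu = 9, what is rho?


rho = lambda/mu
= 3/9
= 0.3333

0.3333


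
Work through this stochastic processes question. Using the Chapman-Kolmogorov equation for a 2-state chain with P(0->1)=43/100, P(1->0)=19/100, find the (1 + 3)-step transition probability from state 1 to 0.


P^4 = P^1 * P^3
Computing via matrix multiplication of the transition matrix.
Entry (1,0) of P^4 = 0.3001

0.3001


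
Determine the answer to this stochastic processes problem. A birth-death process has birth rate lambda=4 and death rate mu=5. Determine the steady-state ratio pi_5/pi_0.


For birth-death process, pi_n/pi_0 = (lambda/mu)^n
= (4/5)^5
= 0.3277

0.3277


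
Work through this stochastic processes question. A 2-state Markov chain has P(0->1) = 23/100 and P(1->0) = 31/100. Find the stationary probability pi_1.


Stationary distribution: pi_0 = p10/(p01+p10), pi_1 = p01/(p01+p10)
p01 = 0.2300, p10 = 0.3100
pi_1 = 0.4259

0.4259


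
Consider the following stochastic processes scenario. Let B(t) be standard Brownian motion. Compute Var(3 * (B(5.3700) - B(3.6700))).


Var(alpha*(B(t)-B(s))) = alpha^2 * (t-s)
= 3^2 * (5.3700 - 3.6700)
= 9 * 1.7000
= 15.3000

15.3000


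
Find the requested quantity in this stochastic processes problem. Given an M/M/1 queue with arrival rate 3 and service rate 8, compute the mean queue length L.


rho = 3/8 = 0.3750
L = rho/(1-rho)
= 0.3750/0.6250
= 0.6000

0.6000


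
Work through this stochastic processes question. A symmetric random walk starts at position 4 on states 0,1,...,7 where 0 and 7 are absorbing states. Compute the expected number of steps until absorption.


For symmetric RW on 0,...,N with absorbing barriers, E(i) = i*(N-i)
E(4) = 4 * 3 = 12

12


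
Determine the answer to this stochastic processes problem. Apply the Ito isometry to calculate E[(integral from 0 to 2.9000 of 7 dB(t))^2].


By Ito isometry: E[(int f dB)^2] = int f^2 dt
= 7^2 * 2.9000
= 49 * 2.9000 = 142.1000

142.1000


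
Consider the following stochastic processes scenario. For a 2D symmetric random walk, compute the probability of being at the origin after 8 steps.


P = C(8,4)^2 / 4^8
= 70^2 / 65536
= 4900 / 65536
= 0.0748

0.0748


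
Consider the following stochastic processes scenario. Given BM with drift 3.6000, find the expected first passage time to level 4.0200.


Expected first passage time = a/mu
= 4.0200/3.6000
= 1.1167

1.1167


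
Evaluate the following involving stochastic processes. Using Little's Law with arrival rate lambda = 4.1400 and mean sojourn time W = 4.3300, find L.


Little's Law: L = lambda * W
= 4.1400 * 4.3300
= 17.9262

17.9262


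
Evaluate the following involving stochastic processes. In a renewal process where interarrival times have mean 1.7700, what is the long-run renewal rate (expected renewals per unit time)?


Long-run renewal rate = 1/E(X)
= 1/1.7700
= 0.5650

0.5650


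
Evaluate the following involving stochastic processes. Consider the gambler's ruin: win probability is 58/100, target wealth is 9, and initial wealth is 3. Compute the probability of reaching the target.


Gambler's ruin formula:
r = q/p = 0.4200/0.5800 = 0.7241
P(win) = (1 - r^i)/(1 - r^N)
= (1 - 0.7241^3)/(1 - 0.7241^9)
= 0.6562

0.6562


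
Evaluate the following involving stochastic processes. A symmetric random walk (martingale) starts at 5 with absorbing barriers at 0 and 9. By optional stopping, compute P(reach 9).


By optional stopping theorem: E(M at tau) = M(0) = 5
P(hit 9)*9 + P(hit 0)*0 = 5
P(hit 9) = (5 - 0)/(9 - 0) = 5/9 = 0.5556

0.5556


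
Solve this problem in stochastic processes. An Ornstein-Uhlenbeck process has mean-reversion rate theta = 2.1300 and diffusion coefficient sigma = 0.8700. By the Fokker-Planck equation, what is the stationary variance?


Stationary variance = sigma^2 / (2*theta)
= 0.8700^2 / (2*2.1300)
= 0.7569 / 4.2600
= 0.1777

0.1777


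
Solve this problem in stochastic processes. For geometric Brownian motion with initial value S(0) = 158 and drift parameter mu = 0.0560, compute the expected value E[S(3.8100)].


E[S(t)] = S(0) * exp(mu * t)
= 158 * exp(0.0560 * 3.8100)
= 158 * 1.2378
= 195.5772

195.5772


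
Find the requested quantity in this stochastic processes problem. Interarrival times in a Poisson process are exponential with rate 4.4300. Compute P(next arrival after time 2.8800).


P(X > t) = exp(-lambda * t)
= exp(-4.4300 * 2.8800)
= exp(-12.7584) = 2.8780e-06

2.8780e-06


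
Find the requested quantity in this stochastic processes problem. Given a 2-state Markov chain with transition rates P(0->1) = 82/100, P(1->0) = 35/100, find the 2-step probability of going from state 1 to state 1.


Computing P^2 by matrix multiplication.
P = [[0.1800, 0.8200], [0.3500, 0.6500]]
After raising P to the power 2:
P^2(1,1) = 0.7095

0.7095


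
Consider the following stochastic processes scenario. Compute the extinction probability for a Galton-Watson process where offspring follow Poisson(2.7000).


Since mu = 2.7000 > 1, extinction prob q < 1.
Solve s = exp(mu*(s-1)) iteratively.
q = 0.0844

0.0844


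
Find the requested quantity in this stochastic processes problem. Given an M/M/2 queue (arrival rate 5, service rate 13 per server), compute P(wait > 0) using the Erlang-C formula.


a = lambda/mu = 0.3846
rho = a/c = 0.1923
Erlang-C formula applied:
C(c,a) = 0.0620

0.0620


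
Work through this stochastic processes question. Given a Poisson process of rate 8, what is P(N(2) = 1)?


P(N(t)=k) = (lambda*t)^k * exp(-lambda*t) / k!
lambda*t = 16
= 16^1 * exp(-16) / 1!
= 16 * 1.1254e-07 / 1
= 1.8006e-06

1.8006e-06


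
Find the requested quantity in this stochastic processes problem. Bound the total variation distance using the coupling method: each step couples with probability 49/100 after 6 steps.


TV distance bound <= (1-delta)^n
= (1 - 0.4900)^6
= 0.5100^6
= 0.0176

0.0176


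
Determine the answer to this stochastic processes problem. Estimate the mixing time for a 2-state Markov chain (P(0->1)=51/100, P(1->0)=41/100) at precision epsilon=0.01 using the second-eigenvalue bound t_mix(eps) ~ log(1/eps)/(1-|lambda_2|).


lambda_2 = |1 - p01 - p10| = |1 - 0.5100 - 0.4100| = 0.0800
t_mix ~ log(1/eps)/(1 - |lambda_2|)
= log(100)/(1 - 0.0800) = 4.6052/0.9200
= 5.0056

5.0056


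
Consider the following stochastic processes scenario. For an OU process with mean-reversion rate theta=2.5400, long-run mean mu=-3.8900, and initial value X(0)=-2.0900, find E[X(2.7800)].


E[X(t)] = mu + (X(0) - mu)*exp(-theta*t)
= -3.8900 + (-2.0900 - -3.8900)*exp(-2.5400*2.7800)
= -3.8900 + 1.8000 * 8.5775e-04
= -3.8885

-3.8885


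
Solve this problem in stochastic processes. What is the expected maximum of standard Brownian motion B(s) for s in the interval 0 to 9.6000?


E(max B(s)) = sqrt(2t/pi)
= sqrt(2*9.6000/pi)
= sqrt(6.1115)
= 2.4722

2.4722


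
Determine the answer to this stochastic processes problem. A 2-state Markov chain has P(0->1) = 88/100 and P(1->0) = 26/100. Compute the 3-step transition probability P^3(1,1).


Computing P^3 by matrix multiplication.
P = [[0.1200, 0.8800], [0.2600, 0.7400]]
After raising P to the power 3:
P^3(1,1) = 0.7713

0.7713


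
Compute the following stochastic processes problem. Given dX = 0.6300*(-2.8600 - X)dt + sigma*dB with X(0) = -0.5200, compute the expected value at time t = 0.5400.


E[X(t)] = mu + (X(0) - mu)*exp(-theta*t)
= -2.8600 + (-0.5200 - -2.8600)*exp(-0.6300*0.5400)
= -2.8600 + 2.3400 * 0.7116
= -1.1948

-1.1948


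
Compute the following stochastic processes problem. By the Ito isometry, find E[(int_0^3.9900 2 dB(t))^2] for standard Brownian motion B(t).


By Ito isometry: E[(int f dB)^2] = int f^2 dt
= 2^2 * 3.9900
= 4 * 3.9900 = 15.9600

15.9600


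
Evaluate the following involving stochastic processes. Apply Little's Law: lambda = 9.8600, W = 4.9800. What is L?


Little's Law: L = lambda * W
= 9.8600 * 4.9800
= 49.1028

49.1028


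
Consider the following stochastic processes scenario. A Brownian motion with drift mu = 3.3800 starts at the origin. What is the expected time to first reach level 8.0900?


Expected first passage time = a/mu
= 8.0900/3.3800
= 2.3935

2.3935


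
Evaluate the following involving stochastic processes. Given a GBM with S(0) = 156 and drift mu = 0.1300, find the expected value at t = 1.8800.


E[S(t)] = S(0) * exp(mu * t)
= 156 * exp(0.1300 * 1.8800)
= 156 * 1.2769
= 199.1894

199.1894


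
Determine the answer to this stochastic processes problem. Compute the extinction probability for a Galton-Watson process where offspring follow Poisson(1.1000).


Since mu = 1.1000 > 1, extinction prob q < 1.
Solve s = exp(mu*(s-1)) iteratively.
q = 0.8239

0.8239


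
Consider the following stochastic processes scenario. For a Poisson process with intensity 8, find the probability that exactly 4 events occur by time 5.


P(N(t)=k) = (lambda*t)^k * exp(-lambda*t) / k!
lambda*t = 40
= 40^4 * exp(-40) / 4!
= 2560000 * 4.2484e-18 / 24
= 4.5316e-13

4.5316e-13


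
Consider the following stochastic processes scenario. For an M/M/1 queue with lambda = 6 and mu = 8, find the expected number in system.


rho = 6/8 = 0.7500
L = rho/(1-rho)
= 0.7500/0.2500
= 3.0000

3.0000


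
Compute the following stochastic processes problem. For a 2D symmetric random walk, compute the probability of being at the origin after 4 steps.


P = C(4,2)^2 / 4^4
= 6^2 / 256
= 36 / 256
= 0.1406

0.1406


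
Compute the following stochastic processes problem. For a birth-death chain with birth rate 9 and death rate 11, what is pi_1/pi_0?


For birth-death process, pi_n/pi_0 = (lambda/mu)^n
= (9/11)^1
= 0.8182

0.8182


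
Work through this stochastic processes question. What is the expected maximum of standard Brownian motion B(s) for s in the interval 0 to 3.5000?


E(max B(s)) = sqrt(2t/pi)
= sqrt(2*3.5000/pi)
= sqrt(2.2282)
= 1.4927

1.4927


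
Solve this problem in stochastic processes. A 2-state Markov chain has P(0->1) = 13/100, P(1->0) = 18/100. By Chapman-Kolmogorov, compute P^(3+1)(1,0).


P^4 = P^3 * P^1
Computing via matrix multiplication of the transition matrix.
Entry (1,0) of P^4 = 0.4490

0.4490


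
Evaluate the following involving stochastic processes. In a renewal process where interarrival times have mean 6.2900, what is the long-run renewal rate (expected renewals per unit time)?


Long-run renewal rate = 1/E(X)
= 1/6.2900
= 0.1590

0.1590


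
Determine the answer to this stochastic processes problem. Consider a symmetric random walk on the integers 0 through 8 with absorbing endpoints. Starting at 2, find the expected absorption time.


For symmetric RW on 0,...,N with absorbing barriers, E(i) = i*(N-i)
E(2) = 2 * 6 = 12

12


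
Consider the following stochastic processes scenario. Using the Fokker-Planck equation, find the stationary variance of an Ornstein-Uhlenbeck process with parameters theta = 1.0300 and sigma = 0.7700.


Stationary variance = sigma^2 / (2*theta)
= 0.7700^2 / (2*1.0300)
= 0.5929 / 2.0600
= 0.2878

0.2878


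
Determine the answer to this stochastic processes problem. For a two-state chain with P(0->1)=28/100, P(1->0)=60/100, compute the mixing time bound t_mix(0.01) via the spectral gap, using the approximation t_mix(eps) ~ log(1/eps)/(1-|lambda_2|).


lambda_2 = |1 - p01 - p10| = |1 - 0.2800 - 0.6000| = 0.1200
t_mix ~ log(1/eps)/(1 - |lambda_2|)
= log(100)/(1 - 0.1200) = 4.6052/0.8800
= 5.2331

5.2331


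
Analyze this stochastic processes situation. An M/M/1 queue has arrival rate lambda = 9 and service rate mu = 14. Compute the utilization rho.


rho = lambda/mu
= 9/14
= 0.6429

0.6429


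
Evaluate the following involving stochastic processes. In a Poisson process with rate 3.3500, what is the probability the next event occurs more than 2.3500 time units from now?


P(X > t) = exp(-lambda * t)
= exp(-3.3500 * 2.3500)
= exp(-7.8725) = 3.8108e-04

3.8108e-04


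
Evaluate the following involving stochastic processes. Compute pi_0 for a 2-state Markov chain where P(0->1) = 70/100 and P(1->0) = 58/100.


Stationary distribution: pi_0 = p10/(p01+p10), pi_1 = p01/(p01+p10)
p01 = 0.7000, p10 = 0.5800
pi_0 = 0.4531

0.4531


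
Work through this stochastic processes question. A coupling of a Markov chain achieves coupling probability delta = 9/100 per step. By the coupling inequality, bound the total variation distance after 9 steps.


TV distance bound <= (1-delta)^n
= (1 - 0.0900)^9
= 0.9100^9
= 0.4279

0.4279


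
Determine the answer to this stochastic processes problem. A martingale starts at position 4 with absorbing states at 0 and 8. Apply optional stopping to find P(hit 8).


By optional stopping theorem: E(M at tau) = M(0) = 4
P(hit 8)*8 + P(hit 0)*0 = 4
P(hit 8) = (4 - 0)/(8 - 0) = 1/2 = 0.5000

0.5000


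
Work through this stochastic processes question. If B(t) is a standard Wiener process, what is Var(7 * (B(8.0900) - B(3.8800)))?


Var(alpha*(B(t)-B(s))) = alpha^2 * (t-s)
= 7^2 * (8.0900 - 3.8800)
= 49 * 4.2100
= 206.2900

206.2900


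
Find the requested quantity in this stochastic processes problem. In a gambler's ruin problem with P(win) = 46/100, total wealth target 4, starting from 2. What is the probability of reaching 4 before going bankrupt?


Gambler's ruin formula:
r = q/p = 0.5400/0.4600 = 1.1739
P(win) = (1 - r^i)/(1 - r^N)
= (1 - 1.1739^2)/(1 - 1.1739^4)
= 0.4205

0.4205


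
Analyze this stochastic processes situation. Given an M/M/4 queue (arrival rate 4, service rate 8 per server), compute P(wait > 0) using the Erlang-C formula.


a = lambda/mu = 0.5000
rho = a/c = 0.1250
Erlang-C formula applied:
C(c,a) = 0.0018

0.0018


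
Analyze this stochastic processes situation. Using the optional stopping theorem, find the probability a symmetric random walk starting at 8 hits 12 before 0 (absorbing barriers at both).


By optional stopping theorem: E(M at tau) = M(0) = 8
P(hit 12)*12 + P(hit 0)*0 = 8
P(hit 12) = (8 - 0)/(12 - 0) = 2/3 = 0.6667

0.6667


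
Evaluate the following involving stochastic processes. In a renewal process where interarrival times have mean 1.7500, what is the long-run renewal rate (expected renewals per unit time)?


Long-run renewal rate = 1/E(X)
= 1/1.7500
= 0.5714

0.5714


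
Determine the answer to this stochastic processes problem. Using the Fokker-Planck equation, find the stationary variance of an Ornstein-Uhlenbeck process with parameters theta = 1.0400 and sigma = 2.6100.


Stationary variance = sigma^2 / (2*theta)
= 2.6100^2 / (2*1.0400)
= 6.8121 / 2.0800
= 3.2750

3.2750


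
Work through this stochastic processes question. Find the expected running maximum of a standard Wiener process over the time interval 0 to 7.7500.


E(max B(s)) = sqrt(2t/pi)
= sqrt(2*7.7500/pi)
= sqrt(4.9338)
= 2.2212

2.2212


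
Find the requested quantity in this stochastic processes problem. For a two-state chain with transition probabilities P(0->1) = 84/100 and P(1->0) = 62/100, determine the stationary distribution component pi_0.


Stationary distribution: pi_0 = p10/(p01+p10), pi_1 = p01/(p01+p10)
p01 = 0.8400, p10 = 0.6200
pi_0 = 0.4247

0.4247


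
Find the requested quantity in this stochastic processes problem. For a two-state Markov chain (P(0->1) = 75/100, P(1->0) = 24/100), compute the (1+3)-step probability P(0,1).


P^4 = P^1 * P^3
Computing via matrix multiplication of the transition matrix.
Entry (0,1) of P^4 = 0.7576

0.7576


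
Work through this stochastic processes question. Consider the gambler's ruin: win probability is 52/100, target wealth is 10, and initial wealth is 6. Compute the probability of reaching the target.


Gambler's ruin formula:
r = q/p = 0.4800/0.5200 = 0.9231
P(win) = (1 - r^i)/(1 - r^N)
= (1 - 0.9231^6)/(1 - 0.9231^10)
= 0.6923

0.6923


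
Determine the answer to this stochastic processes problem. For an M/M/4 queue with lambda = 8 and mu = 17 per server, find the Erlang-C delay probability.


a = lambda/mu = 0.4706
rho = a/c = 0.1176
Erlang-C formula applied:
C(c,a) = 0.0014

0.0014


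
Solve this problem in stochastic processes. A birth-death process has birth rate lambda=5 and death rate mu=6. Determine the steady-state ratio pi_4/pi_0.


For birth-death process, pi_n/pi_0 = (lambda/mu)^n
= (5/6)^4
= 0.4823

0.4823


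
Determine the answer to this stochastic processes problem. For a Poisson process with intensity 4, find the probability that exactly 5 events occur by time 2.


P(N(t)=k) = (lambda*t)^k * exp(-lambda*t) / k!
lambda*t = 8
= 8^5 * exp(-8) / 5!
= 32768 * 3.3546e-04 / 120
= 0.0916

0.0916


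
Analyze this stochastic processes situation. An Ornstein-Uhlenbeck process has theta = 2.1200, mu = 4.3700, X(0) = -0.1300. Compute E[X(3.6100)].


E[X(t)] = mu + (X(0) - mu)*exp(-theta*t)
= 4.3700 + (-0.1300 - 4.3700)*exp(-2.1200*3.6100)
= 4.3700 + -4.5000 * 4.7452e-04
= 4.3679

4.3679


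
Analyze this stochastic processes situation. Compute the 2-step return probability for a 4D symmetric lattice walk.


P(return in 2 steps) = P(reverse first step) = 1/(2d)
= 1/8
= 0.1250

0.1250


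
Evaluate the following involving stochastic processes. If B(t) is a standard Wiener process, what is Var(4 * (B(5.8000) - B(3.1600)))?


Var(alpha*(B(t)-B(s))) = alpha^2 * (t-s)
= 4^2 * (5.8000 - 3.1600)
= 16 * 2.6400
= 42.2400

42.2400


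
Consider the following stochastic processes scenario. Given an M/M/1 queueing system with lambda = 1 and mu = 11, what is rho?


rho = lambda/mu
= 1/11
= 0.0909

0.0909


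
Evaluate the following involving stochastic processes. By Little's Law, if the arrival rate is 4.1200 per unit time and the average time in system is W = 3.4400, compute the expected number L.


Little's Law: L = lambda * W
= 4.1200 * 3.4400
= 14.1728

14.1728
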